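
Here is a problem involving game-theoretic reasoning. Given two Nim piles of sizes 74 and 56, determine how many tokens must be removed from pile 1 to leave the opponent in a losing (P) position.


Piles: 74 and 56
Current XOR: 74 XOR 56 = 114 (non-zero, so this is an N-position).
To make the XOR zero, we need to find a move that balances the piles.
For pile 1 (size 74): target = 74 XOR 114 = 56
We reduce pile 1 from 74 to 56.
Tokens removed: 74 - 56 = 18
Verification: 56 XOR 56 = 0

18


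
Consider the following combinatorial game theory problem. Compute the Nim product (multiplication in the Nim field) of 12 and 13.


Nim multiplication is bilinear over XOR: (u XOR v) * w = (u*w) XOR (v*w).
So we split each operand into its bit components and XOR the pairwise Nim products.
12 = 4 + 8 (as XOR of powers of 2).
13 = 1 + 4 + 8 (as XOR of powers of 2).
Using the standard Nim-product table on single bits:
  2*2 = 3,   2*4 = 8,   2*8 = 12,
  4*4 = 6,   4*8 = 11,  8*8 = 13,
and  1*x = x (identity), k*l = l*k (commutative).
Pairwise Nim products:
  4 * 1 = 4
  4 * 4 = 6
  4 * 8 = 11
  8 * 1 = 8
  8 * 4 = 11
  8 * 8 = 13
XOR them: 4 XOR 6 XOR 11 XOR 8 XOR 11 XOR 13 = 7.
Result: 12 * 13 = 7 (in Nim).

7


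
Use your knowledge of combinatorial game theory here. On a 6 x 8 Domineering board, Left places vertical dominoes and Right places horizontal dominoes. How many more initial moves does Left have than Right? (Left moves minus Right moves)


Board is 6 x 8 (rows x cols).
Left (vertical) placements: (rows-1) * cols = 5 * 8 = 40
Right (horizontal) placements: rows * (cols-1) = 6 * 7 = 42
Advantage = Left - Right = 40 - 42 = -2

-2


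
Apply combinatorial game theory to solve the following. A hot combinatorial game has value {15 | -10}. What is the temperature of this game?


The game is {15 | -10}, a switch {a | b} with numbers a > b.
Cooling {a | b} by t gives {a - t | b + t}, which stops being hot when a - t = b + t, i.e. at t = (a - b)/2. So the temperature of a switch is (a - b)/2.
Temperature = (Left option - Right option) / 2
= (15 - (-10)) / 2
= 25 / 2
= 25/2

25/2


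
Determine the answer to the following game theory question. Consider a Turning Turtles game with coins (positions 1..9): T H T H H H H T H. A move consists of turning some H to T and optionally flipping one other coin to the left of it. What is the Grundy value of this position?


Coins: T H T H H H H T H
Key fact: a single head at position k behaves exactly like a Nim heap of size k (turning it to T and optionally flipping a coin at j < k corresponds to moving the heap from k to j, or to 0), and heads combine as a disjunctive sum (two heads at the same place would cancel, matching j XOR j = 0). So the Nim-value is the XOR of the 1-indexed positions of the heads.
Face-up positions (1-indexed): [2, 4, 5, 6, 7, 9]
XOR 0 with 2: 0 XOR 2 = 2
XOR 2 with 4: 2 XOR 4 = 6
XOR 6 with 5: 6 XOR 5 = 3
XOR 3 with 6: 3 XOR 6 = 5
XOR 5 with 7: 5 XOR 7 = 2
XOR 2 with 9: 2 XOR 9 = 11
Nim-value = 11

11


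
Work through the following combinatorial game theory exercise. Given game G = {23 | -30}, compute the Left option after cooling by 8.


Original game: {23 | -30} (a switch {a | b} with a > b).
Cooling by t (for t below the temperature (a - b)/2 = 53/2) taxes each move by t: {a | b} cooled by t is {a - t | b + t}.
Cooling amount: t = 8
Cooled Left option: 23 - 8 = 15
Cooled Right option: -30 + 8 = -22
Cooled game: {15 | -22}
Left option = 15

15


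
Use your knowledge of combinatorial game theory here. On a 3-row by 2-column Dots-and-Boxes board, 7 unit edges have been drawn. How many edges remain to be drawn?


Grid: 3 x 2 boxes, i.e. 4 rows and 3 columns of dots.
Horizontal edges: (rows + 1) * cols = 4 * 2 = 8
Vertical edges: rows * (cols + 1) = 3 * 3 = 9
Total edges: 8 + 9 = 17
Edges drawn: 7
Remaining: 17 - 7 = 10

10


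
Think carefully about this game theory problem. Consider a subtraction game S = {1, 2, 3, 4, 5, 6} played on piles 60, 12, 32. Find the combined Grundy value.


Subtraction set: {1, 2, 3, 4, 5, 6}
For this subtraction set, G(n) = n mod 7 (period = max + 1 = 7).
Pile 1 (size 60): G(60) = 60 mod 7 = 4
Pile 2 (size 12): G(12) = 12 mod 7 = 5
Pile 3 (size 32): G(32) = 32 mod 7 = 4
Total Grundy value = XOR of all: 4 XOR 5 XOR 4 = 5

5


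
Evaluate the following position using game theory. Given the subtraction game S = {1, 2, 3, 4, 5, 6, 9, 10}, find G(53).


The subtraction set is S = {1, 2, 3, 4, 5, 6, 9, 10}.
G(k) = mex{ G(k - s) : s in S, s <= k }. We compute iteratively: G(0) = 0.
G(1) = mex({0}) = 1
G(2) = mex({0, 1}) = 2
G(3) = mex({0, 1, 2}) = 3
G(4) = mex({0, 1, 2, 3}) = 4
G(5) = mex({0, 1, 2, 3, 4}) = 5
G(6) = mex({0, 1, 2, 3, 4, 5}) = 6
G(7) = mex({1, 2, 3, 4, 5, 6}) = 0
G(8) = mex({0, 2, 3, 4, 5, 6}) = 1
G(9) = mex({0, 1, 3, 4, 5, 6}) = 2
G(10) = mex({0, 1, 2, 4, 5, 6}) = 3
G(11) = mex({0, 1, 2, 3, 5, 6}) = 4
G(12) = mex({0, 1, 2, 3, 4, 6}) = 5
G(13) = mex({0, 1, 2, 3, 4, 5}) = 6
G(14) = mex({1, 2, 3, 4, 5, 6}) = 0
G(15) = mex({0, 2, 3, 4, 5, 6}) = 1
G(16) = mex({0, 1, 3, 4, 5, 6}) = 2
Observe that G(7)..G(16) = 0, 1, 2, 3, 4, 5, 6, 0, 1, 2 repeats G(0)..G(9) = 0, 1, 2, 3, 4, 5, 6, 0, 1, 2.
For k >= max(S) = 10, G(k) is determined by the previous 10 values G(k-10)..G(k-1); a window of 10 consecutive values has recurred shifted by 7, so by induction G(k + 7) = G(k) for all k >= 0: the sequence is periodic from the start with period 7.
One period: G(0..6) = 0, 1, 2, 3, 4, 5, 6.
53 mod 7 = 4, so G(53) = G(4) = 4.

4


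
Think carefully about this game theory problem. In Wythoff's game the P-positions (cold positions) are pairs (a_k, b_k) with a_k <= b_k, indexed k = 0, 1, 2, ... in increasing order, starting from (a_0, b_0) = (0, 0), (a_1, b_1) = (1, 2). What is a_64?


By Wythoff's theorem, a_k = floor(k * phi) and b_k = floor(k * phi^2) = a_k + k, where phi = (1 + sqrt(5))/2 is the golden ratio.
phi = (1 + sqrt(5))/2 = 1.618034
k = 64
k * phi = 64 * 1.618034 = 103.554175
a_64 = floor(k * phi) = 103

103


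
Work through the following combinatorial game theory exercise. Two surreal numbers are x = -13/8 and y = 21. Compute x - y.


x = -13/8, y = 21
Converting to common denominator: 8
x = -13/8, y = 168/8
x - y = -13/8 - 21 = -181/8

-181/8


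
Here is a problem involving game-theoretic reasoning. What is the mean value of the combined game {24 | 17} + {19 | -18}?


G1 = {24 | 17}, G2 = {19 | -18}
Each is a switch {a | b} with numbers a > b; its mean value is (a + b)/2, and mean value is additive over game sums: m(G1 + G2) = m(G1) + m(G2).
Mean of G1 = (24 + (17))/2 = 41/2 = 41/2
Mean of G2 = (19 + (-18))/2 = 1/2 = 1/2
Mean of G1 + G2 = 41/2 + 1/2 = 21

21


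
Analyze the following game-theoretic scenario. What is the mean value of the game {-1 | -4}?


Game = {-1 | -4}, a switch {a | b} with numbers a > b.
Its thermograph has left wall a - t and right wall b + t, which meet at t = (a - b)/2, where both equal (a + b)/2. So the mast (mean value) is at (a + b)/2.
Mean = (-1 + (-4))/2 = -5/2 = -5/2

-5/2


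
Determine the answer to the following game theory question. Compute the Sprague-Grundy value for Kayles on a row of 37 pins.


Kayles: a move removes 1 or 2 adjacent pins from a contiguous row.
Removing pins from a row of k leaves two independent rows (a, b) with a + b = k - 1 (one pin) or a + b = k - 2 (two pins); an end removal gives a = 0.
By Sprague-Grundy, G(k) = mex{ G(a) XOR G(b) } over all these splits. G(0) = 0.
G(1): splits (0,0):0^0=0 -> mex({0}) = 1
G(2): splits (0,1):0^1=1 (0,0):0^0=0 -> mex({0, 1}) = 2
G(3): splits (0,2):0^2=2 (1,1):1^1=0 (0,1):0^1=1 -> mex({0, 1, 2}) = 3
G(4): splits (0,3):0^3=3 (1,2):1^2=3 (0,2):0^2=2 (1,1):1^1=0 -> mex({0, 2, 3}) = 1
G(5): splits (0,4):0^1=1 (1,3):1^3=2 (2,2):2^2=0 (0,3):0^3=3 (1,2):1^2=3 -> mex({0, 1, 2, 3}) = 4
G(6) = mex({0, 1, 2, 4}) = 3
G(7) = mex({0, 1, 3, 4, 5}) = 2
G(8) = mex({0, 2, 3, 5, 6}) = 1
G(9) = mex({0, 1, 2, 3, 6, 7}) = 4
G(10) = mex({0, 1, 3, 4, 5, 7}) = 2
G(11) = mex({0, 1, 2, 3, 4, 5}) = 6
G(12) = mex({0, 1, 2, 3, 5, 6, 7}) = 4
G(13) = mex({0, 2, 3, 4, 6, 7}) = 1
G(14) = mex({0, 1, 4, 5, 6, 7}) = 2
G(15) = mex({0, 1, 2, 3, 4, 5, 6}) = 7
G(16) = mex({0, 2, 3, 5, 6, 7}) = 1
G(17) = mex({0, 1, 2, 3, 5, 6, 7}) = 4
G(18) = mex({0, 1, 2, 4, 5, 6}) = 3
G(19) = mex({0, 1, 3, 4, 5, 7}) = 2
G(20) = mex({0, 2, 3, 4, 5, 6, 7}) = 1
G(21) = mex({0, 1, 2, 3, 5, 6, 7}) = 4
G(22) = mex({0, 1, 2, 3, 4, 5, 7}) = 6
G(23) = mex({0, 1, 2, 3, 4, 5, 6}) = 7
G(24) = mex({0, 1, 2, 3, 5, 6, 7}) = 4
G(25) = mex({0, 2, 3, 4, 6, 7}) = 1
G(26) = mex({0, 1, 3, 4, 5, 6, 7}) = 2
G(27) = mex({0, 1, 2, 3, 4, 5, 6, 7}) = 8
G(28) = mex({0, 1, 2, 3, 4, 6, 7, 8}) = 5
G(29) = mex({0, 1, 2, 3, 5, 6, 7, 8, 9}) = 4
G(30) = mex({0, 1, 2, 3, 4, 5, 6, 9, 10}) = 7
G(31) = mex({0, 1, 3, 4, 5, 7, 10, 11}) = 2
G(32) = mex({0, 2, 3, 4, 5, 6, 7, 9, 11}) = 1
G(33) = mex({0, 1, 2, 3, 4, 5, 6, 7, 9, 12}) = 8
G(34) = mex({0, 1, 2, 3, 4, 5, 7, 8, 11, 12}) = 6
G(35) = mex({0, 1, 2, 3, 4, 5, 6, 8, 9, 10, 11}) = 7
G(36) = mex({0, 1, 2, 3, 5, 6, 7, 9, 10}) = 4
G(37) = mex({0, 2, 3, 4, 6, 7, 9, 10, 11, 12}) = 1
Therefore G(37) = 1.

1


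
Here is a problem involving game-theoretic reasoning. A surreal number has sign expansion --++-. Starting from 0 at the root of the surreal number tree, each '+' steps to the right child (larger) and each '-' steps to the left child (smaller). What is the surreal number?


Sign expansion: --++-
Rule: track bounds (lo, hi), initially (-inf, +inf). On '+', the current value becomes lo and we move to the simplest number in (value, hi): value + 1 if hi = +inf, otherwise the midpoint (value + hi)/2. On '-', the current value becomes hi and we move to value - 1 if lo = -inf, otherwise the midpoint (lo + value)/2.
Start at 0.
Step 1: sign = -, move left. Bounds: (-inf, 0). Value = -1
Step 2: sign = -, move left. Bounds: (-inf, -1). Value = -2
Step 3: sign = +, move right. Bounds: (-2, -1). Value = -3/2
Step 4: sign = +, move right. Bounds: (-3/2, -1). Value = -5/4
Step 5: sign = -, move left. Bounds: (-3/2, -5/4). Value = -11/8
The surreal number with sign expansion --++- is -11/8.

-11/8


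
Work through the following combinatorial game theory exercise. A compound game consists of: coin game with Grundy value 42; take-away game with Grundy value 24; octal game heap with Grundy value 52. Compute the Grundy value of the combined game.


By the Sprague-Grundy theorem, the Grundy value of a sum of games is the XOR of individual Grundy values.
coin game: Grundy value = 42. Running XOR: 0 XOR 42 = 42
take-away game: Grundy value = 24. Running XOR: 42 XOR 24 = 50
octal game heap: Grundy value = 52. Running XOR: 50 XOR 52 = 6
The combined Grundy value is 6.

6


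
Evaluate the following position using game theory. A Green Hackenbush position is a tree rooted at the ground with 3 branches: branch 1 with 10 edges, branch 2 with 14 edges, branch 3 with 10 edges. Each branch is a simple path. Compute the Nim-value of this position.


The tree has 3 branches from the ground vertex.
In Green Hackenbush, the Nim-value of a simple path of length k is k.
Branch 1: length 10, Nim-value = 10
Branch 2: length 14, Nim-value = 14
Branch 3: length 10, Nim-value = 10
Total Nim-value = XOR of all branch values:
0 XOR 10 = 10
10 XOR 14 = 4
4 XOR 10 = 14
Nim-value of the tree = 14

14


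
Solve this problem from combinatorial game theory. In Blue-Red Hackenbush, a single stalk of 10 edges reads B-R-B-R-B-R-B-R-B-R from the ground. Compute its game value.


Edges (from ground): B-R-B-R-B-R-B-R-B-R
By Berlekamp's sign-expansion rule, a Blue-Red Hackenbush stalk has the value of the surreal number whose sign sequence is the edge sequence with B -> + and R -> -.
Sign sequence: +-+-+-+-+-
Trace the sign expansion in the surreal number tree, starting from 0:
Edge 1: B (sign +) -> bounds (0, +inf), value = 1
Edge 2: R (sign -) -> bounds (0, 1), value = 1/2
Edge 3: B (sign +) -> bounds (1/2, 1), value = 3/4
Edge 4: R (sign -) -> bounds (1/2, 3/4), value = 5/8
Edge 5: B (sign +) -> bounds (5/8, 3/4), value = 11/16
Edge 6: R (sign -) -> bounds (5/8, 11/16), value = 21/32
Edge 7: B (sign +) -> bounds (21/32, 11/16), value = 43/64
Edge 8: R (sign -) -> bounds (21/32, 43/64), value = 85/128
Edge 9: B (sign +) -> bounds (85/128, 43/64), value = 171/256
Edge 10: R (sign -) -> bounds (85/128, 171/256), value = 341/512
Game value = 341/512

341/512


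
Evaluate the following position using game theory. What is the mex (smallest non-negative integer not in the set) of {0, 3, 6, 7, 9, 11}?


Set = {0, 3, 6, 7, 9, 11}
0 is in the set.
1 is NOT in the set. This is the mex.
mex = 1

1


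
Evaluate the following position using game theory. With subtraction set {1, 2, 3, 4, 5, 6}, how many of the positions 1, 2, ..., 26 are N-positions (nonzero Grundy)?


Subtraction set S = {1, 2, 3, 4, 5, 6}, so G(n) = n mod 7.
G(n) = 0 when n is a multiple of 7.
Multiples of 7 in [1, 26]: 3
N-positions (nonzero Grundy) = 26 - 3 = 23

23


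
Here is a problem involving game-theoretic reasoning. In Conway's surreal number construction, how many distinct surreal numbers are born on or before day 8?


Day 0: {|} = 0 is born. Count = 1.
Day n: the number of surreal numbers born by day n is 2^(n+1) - 1.
By day 0: 2^1 - 1 = 1
By day 1: 2^2 - 1 = 3
By day 2: 2^3 - 1 = 7
By day 3: 2^4 - 1 = 15
By day 4: 2^5 - 1 = 31
By day 5: 2^6 - 1 = 63
By day 6: 2^7 - 1 = 127
By day 7: 2^8 - 1 = 255
By day 8: 2^9 - 1 = 511
By day 8: 511 surreal numbers.

511


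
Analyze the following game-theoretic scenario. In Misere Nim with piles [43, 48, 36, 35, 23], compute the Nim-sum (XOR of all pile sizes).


We need the XOR (exclusive or) of all pile sizes.
After XOR-ing pile 1 (size 43): 0 XOR 43 = 43
After XOR-ing pile 2 (size 48): 43 XOR 48 = 27
After XOR-ing pile 3 (size 36): 27 XOR 36 = 63
After XOR-ing pile 4 (size 35): 63 XOR 35 = 28
After XOR-ing pile 5 (size 23): 28 XOR 23 = 11
The Nim-value of this position is 11.

11


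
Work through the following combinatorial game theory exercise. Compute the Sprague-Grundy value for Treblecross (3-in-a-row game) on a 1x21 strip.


Treblecross: place X on empty cells; 3-in-a-row wins.
Playing within two cells of an existing X lets the opponent win at once, so sensible play treats the cells i-2..i+2 around each X as dead. The player left with no safe cell loses, so this is a normal-play take-away game on strips of safe cells.
Placing X at cell i (0-indexed) of a strip of k safe cells leaves independent strips of sizes max(0, i-2) and max(0, k-i-3). Hence G(k) = mex{ G(max(0,i-2)) XOR G(max(0,k-i-3)) : 0 <= i < k }, with G(0) = 0.
G(1): splits (0,0):0^0=0 -> mex({0}) = 1
G(2): splits (0,0):0^0=0 -> mex({0}) = 1
G(3): splits (0,0):0^0=0 -> mex({0}) = 1
G(4): splits (0,1):0^1=1 (0,0):0^0=0 -> mex({0, 1}) = 2
G(5): splits (0,2):0^1=1 (0,1):0^1=1 (0,0):0^0=0 -> mex({0, 1}) = 2
G(6) = mex({1}) = 0
G(7) = mex({0, 1, 2}) = 3
G(8) = mex({0, 1, 2}) = 3
G(9) = mex({0, 2}) = 1
G(10) = mex({0, 2, 3}) = 1
G(11) = mex({0, 3}) = 1
G(12) = mex({1, 3}) = 0
G(13) = mex({0, 1, 2, 3}) = 4
G(14) = mex({0, 1, 2}) = 3
G(15) = mex({0, 1, 2}) = 3
G(16) = mex({0, 1, 2, 4}) = 3
G(17) = mex({0, 1, 3, 4}) = 2
G(18) = mex({0, 1, 3, 4}) = 2
G(19) = mex({0, 1, 3, 5}) = 2
G(20) = mex({0, 1, 2, 3, 5}) = 4
G(21) = mex({0, 1, 2, 3, 5}) = 4
Therefore G(21) = 4.

4


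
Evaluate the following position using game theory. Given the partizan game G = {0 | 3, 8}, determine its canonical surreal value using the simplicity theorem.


Left options: {0}, max = 0
Right options: {3, 8}, min = 3
All options are numbers and max(Left) < min(Right), so by the simplicity theorem the value is the simplest (earliest-born) number strictly between 0 and 3.
Integers 1 through 2 all lie strictly between 0 and 3.
Among integers, the simplest (lowest birthday = smallest |n|; 0 is born on day 0, +-n on day n) is 1.
No non-integer in the interval can be simpler: if x is a non-integer in the interval, then floor(x) or ceil(x) also lies in the interval (the interval contains an integer), and both are proper prefixes of x's sign expansion, i.e. born earlier. So the game value is 1.
Game value = 1

1


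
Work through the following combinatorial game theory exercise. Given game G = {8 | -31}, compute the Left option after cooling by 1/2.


Original game: {8 | -31} (a switch {a | b} with a > b).
Cooling by t (for t below the temperature (a - b)/2 = 39/2) taxes each move by t: {a | b} cooled by t is {a - t | b + t}.
Cooling amount: t = 1/2
Cooled Left option: 8 - 1/2 = 15/2
Cooled Right option: -31 + 1/2 = -61/2
Cooled game: {15/2 | -61/2}
Left option = 15/2

15/2


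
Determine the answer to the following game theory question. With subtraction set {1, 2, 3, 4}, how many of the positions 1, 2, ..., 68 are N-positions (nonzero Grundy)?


Subtraction set S = {1, 2, 3, 4}, so G(n) = n mod 5.
G(n) = 0 when n is a multiple of 5.
Multiples of 5 in [1, 68]: 13
N-positions (nonzero Grundy) = 68 - 13 = 55

55


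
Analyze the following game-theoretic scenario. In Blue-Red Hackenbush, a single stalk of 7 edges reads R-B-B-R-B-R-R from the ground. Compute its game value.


Edges (from ground): R-B-B-R-B-R-R
By Berlekamp's sign-expansion rule, a Blue-Red Hackenbush stalk has the value of the surreal number whose sign sequence is the edge sequence with B -> + and R -> -.
Sign sequence: -++-+--
Trace the sign expansion in the surreal number tree, starting from 0:
Edge 1: R (sign -) -> bounds (-inf, 0), value = -1
Edge 2: B (sign +) -> bounds (-1, 0), value = -1/2
Edge 3: B (sign +) -> bounds (-1/2, 0), value = -1/4
Edge 4: R (sign -) -> bounds (-1/2, -1/4), value = -3/8
Edge 5: B (sign +) -> bounds (-3/8, -1/4), value = -5/16
Edge 6: R (sign -) -> bounds (-3/8, -5/16), value = -11/32
Edge 7: R (sign -) -> bounds (-3/8, -11/32), value = -23/64
Game value = -23/64

-23/64


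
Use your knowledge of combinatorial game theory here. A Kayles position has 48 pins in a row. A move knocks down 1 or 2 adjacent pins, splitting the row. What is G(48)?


Kayles: a move removes 1 or 2 adjacent pins from a contiguous row.
Removing pins from a row of k leaves two independent rows (a, b) with a + b = k - 1 (one pin) or a + b = k - 2 (two pins); an end removal gives a = 0.
By Sprague-Grundy, G(k) = mex{ G(a) XOR G(b) } over all these splits. G(0) = 0.
G(1): splits (0,0):0^0=0 -> mex({0}) = 1
G(2): splits (0,1):0^1=1 (0,0):0^0=0 -> mex({0, 1}) = 2
G(3): splits (0,2):0^2=2 (1,1):1^1=0 (0,1):0^1=1 -> mex({0, 1, 2}) = 3
G(4): splits (0,3):0^3=3 (1,2):1^2=3 (0,2):0^2=2 (1,1):1^1=0 -> mex({0, 2, 3}) = 1
G(5): splits (0,4):0^1=1 (1,3):1^3=2 (2,2):2^2=0 (0,3):0^3=3 (1,2):1^2=3 -> mex({0, 1, 2, 3}) = 4
G(6) = mex({0, 1, 2, 4}) = 3
G(7) = mex({0, 1, 3, 4, 5}) = 2
G(8) = mex({0, 2, 3, 5, 6}) = 1
G(9) = mex({0, 1, 2, 3, 6, 7}) = 4
G(10) = mex({0, 1, 3, 4, 5, 7}) = 2
G(11) = mex({0, 1, 2, 3, 4, 5}) = 6
G(12) = mex({0, 1, 2, 3, 5, 6, 7}) = 4
G(13) = mex({0, 2, 3, 4, 6, 7}) = 1
G(14) = mex({0, 1, 4, 5, 6, 7}) = 2
G(15) = mex({0, 1, 2, 3, 4, 5, 6}) = 7
G(16) = mex({0, 2, 3, 5, 6, 7}) = 1
G(17) = mex({0, 1, 2, 3, 5, 6, 7}) = 4
G(18) = mex({0, 1, 2, 4, 5, 6}) = 3
G(19) = mex({0, 1, 3, 4, 5, 7}) = 2
G(20) = mex({0, 2, 3, 4, 5, 6, 7}) = 1
G(21) = mex({0, 1, 2, 3, 5, 6, 7}) = 4
G(22) = mex({0, 1, 2, 3, 4, 5, 7}) = 6
G(23) = mex({0, 1, 2, 3, 4, 5, 6}) = 7
G(24) = mex({0, 1, 2, 3, 5, 6, 7}) = 4
G(25) = mex({0, 2, 3, 4, 6, 7}) = 1
G(26) = mex({0, 1, 3, 4, 5, 6, 7}) = 2
G(27) = mex({0, 1, 2, 3, 4, 5, 6, 7}) = 8
G(28) = mex({0, 1, 2, 3, 4, 6, 7, 8}) = 5
G(29) = mex({0, 1, 2, 3, 5, 6, 7, 8, 9}) = 4
G(30) = mex({0, 1, 2, 3, 4, 5, 6, 9, 10}) = 7
G(31) = mex({0, 1, 3, 4, 5, 7, 10, 11}) = 2
G(32) = mex({0, 2, 3, 4, 5, 6, 7, 9, 11}) = 1
G(33) = mex({0, 1, 2, 3, 4, 5, 6, 7, 9, 12}) = 8
G(34) = mex({0, 1, 2, 3, 4, 5, 7, 8, 11, 12}) = 6
G(35) = mex({0, 1, 2, 3, 4, 5, 6, 8, 9, 10, 11}) = 7
G(36) = mex({0, 1, 2, 3, 5, 6, 7, 9, 10}) = 4
G(37) = mex({0, 2, 3, 4, 6, 7, 9, 10, 11, 12}) = 1
G(38) = mex({0, 1, 3, 4, 5, 6, 7, 9, 10, 11, 12}) = 2
G(39) = mex({0, 1, 2, 4, 5, 6, 7, 9, 10, 12, 14}) = 3
G(40) = mex({0, 2, 3, 4, 6, 7, 11, 12, 14}) = 1
G(41) = mex({0, 1, 2, 3, 5, 6, 7, 9, 10, 11, 12}) = 4
G(42) = mex({0, 1, 2, 3, 4, 5, 6, 9, 10}) = 7
G(43) = mex({0, 1, 3, 4, 5, 7, 9, 10, 12, 15}) = 2
G(44) = mex({0, 2, 3, 4, 5, 6, 7, 9, 10, 12, 15}) = 1
G(45) = mex({0, 1, 2, 3, 4, 5, 6, 7, 9, 10, 12, 14}) = 8
G(46) = mex({0, 1, 3, 4, 5, 7, 8, 11, 12, 14}) = 2
G(47) = mex({0, 1, 2, 3, 4, 5, 6, 8, 9, 10, 11, 12}) = 7
G(48) = mex({0, 1, 2, 3, 5, 6, 7, 9, 10}) = 4
Therefore G(48) = 4.

4


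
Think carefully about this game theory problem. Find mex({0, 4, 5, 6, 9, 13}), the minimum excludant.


Set = {0, 4, 5, 6, 9, 13}
0 is in the set.
1 is NOT in the set. This is the mex.
mex = 1

1


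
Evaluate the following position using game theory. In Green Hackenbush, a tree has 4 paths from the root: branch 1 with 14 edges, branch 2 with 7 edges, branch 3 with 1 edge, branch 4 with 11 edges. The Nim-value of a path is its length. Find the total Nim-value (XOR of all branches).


The tree has 4 branches from the ground vertex.
In Green Hackenbush, the Nim-value of a simple path of length k is k.
Branch 1: length 14, Nim-value = 14
Branch 2: length 7, Nim-value = 7
Branch 3: length 1, Nim-value = 1
Branch 4: length 11, Nim-value = 11
Total Nim-value = XOR of all branch values:
0 XOR 14 = 14
14 XOR 7 = 9
9 XOR 1 = 8
8 XOR 11 = 3
Nim-value of the tree = 3

3


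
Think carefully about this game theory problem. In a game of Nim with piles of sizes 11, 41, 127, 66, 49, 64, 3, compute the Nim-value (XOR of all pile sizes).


We need the XOR (exclusive or) of all pile sizes.
After XOR-ing pile 1 (size 11): 0 XOR 11 = 11
After XOR-ing pile 2 (size 41): 11 XOR 41 = 34
After XOR-ing pile 3 (size 127): 34 XOR 127 = 93
After XOR-ing pile 4 (size 66): 93 XOR 66 = 31
After XOR-ing pile 5 (size 49): 31 XOR 49 = 46
After XOR-ing pile 6 (size 64): 46 XOR 64 = 110
After XOR-ing pile 7 (size 3): 110 XOR 3 = 109
The Nim-value of this position is 109.

109


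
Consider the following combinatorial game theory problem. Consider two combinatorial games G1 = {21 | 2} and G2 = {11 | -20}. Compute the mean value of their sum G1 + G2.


G1 = {21 | 2}, G2 = {11 | -20}
Each is a switch {a | b} with numbers a > b; its mean value is (a + b)/2, and mean value is additive over game sums: m(G1 + G2) = m(G1) + m(G2).
Mean of G1 = (21 + (2))/2 = 23/2 = 23/2
Mean of G2 = (11 + (-20))/2 = -9/2 = -9/2
Mean of G1 + G2 = 23/2 + -9/2 = 7

7


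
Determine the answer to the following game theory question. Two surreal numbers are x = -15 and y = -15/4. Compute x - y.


x = -15, y = -15/4
Converting to common denominator: 4
x = -60/4, y = -15/4
x - y = -15 - -15/4 = -45/4

-45/4


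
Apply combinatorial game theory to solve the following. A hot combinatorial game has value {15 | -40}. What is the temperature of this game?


The game is {15 | -40}, a switch {a | b} with numbers a > b.
Cooling {a | b} by t gives {a - t | b + t}, which stops being hot when a - t = b + t, i.e. at t = (a - b)/2. So the temperature of a switch is (a - b)/2.
Temperature = (Left option - Right option) / 2
= (15 - (-40)) / 2
= 55 / 2
= 55/2

55/2


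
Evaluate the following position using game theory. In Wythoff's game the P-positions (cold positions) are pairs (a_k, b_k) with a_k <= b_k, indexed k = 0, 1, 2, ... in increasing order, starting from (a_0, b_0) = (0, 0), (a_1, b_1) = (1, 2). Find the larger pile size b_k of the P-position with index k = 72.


By Wythoff's theorem, a_k = floor(k * phi) and b_k = floor(k * phi^2) = a_k + k, where phi = (1 + sqrt(5))/2 is the golden ratio.
phi = (1 + sqrt(5))/2 = 1.618034
phi^2 = phi + 1 = 2.618034
k = 72
k * phi^2 = 72 * 2.618034 = 188.498447
b_72 = floor(k * phi^2) = 188 (check: a_72 + k = 116 + 72 = 188)

188


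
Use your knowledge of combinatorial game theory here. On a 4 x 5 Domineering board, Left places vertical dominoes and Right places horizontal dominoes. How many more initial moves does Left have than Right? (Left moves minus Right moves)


Board is 4 x 5 (rows x cols).
Left (vertical) placements: (rows-1) * cols = 3 * 5 = 15
Right (horizontal) placements: rows * (cols-1) = 4 * 4 = 16
Advantage = Left - Right = 15 - 16 = -1

-1


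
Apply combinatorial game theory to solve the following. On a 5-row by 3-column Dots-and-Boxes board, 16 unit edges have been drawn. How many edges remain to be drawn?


Grid: 5 x 3 boxes, i.e. 6 rows and 4 columns of dots.
Horizontal edges: (rows + 1) * cols = 6 * 3 = 18
Vertical edges: rows * (cols + 1) = 5 * 4 = 20
Total edges: 18 + 20 = 38
Edges drawn: 16
Remaining: 38 - 16 = 22

22


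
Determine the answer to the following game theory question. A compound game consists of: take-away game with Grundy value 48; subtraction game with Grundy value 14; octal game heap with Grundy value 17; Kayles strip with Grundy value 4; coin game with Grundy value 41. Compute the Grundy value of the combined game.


By the Sprague-Grundy theorem, the Grundy value of a sum of games is the XOR of individual Grundy values.
take-away game: Grundy value = 48. Running XOR: 0 XOR 48 = 48
subtraction game: Grundy value = 14. Running XOR: 48 XOR 14 = 62
octal game heap: Grundy value = 17. Running XOR: 62 XOR 17 = 47
Kayles strip: Grundy value = 4. Running XOR: 47 XOR 4 = 43
coin game: Grundy value = 41. Running XOR: 43 XOR 41 = 2
The combined Grundy value is 2.

2


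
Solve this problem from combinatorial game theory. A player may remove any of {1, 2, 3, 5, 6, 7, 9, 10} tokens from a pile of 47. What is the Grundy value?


The subtraction set is S = {1, 2, 3, 5, 6, 7, 9, 10}.
G(k) = mex{ G(k - s) : s in S, s <= k }. We compute iteratively: G(0) = 0.
G(1) = mex({0}) = 1
G(2) = mex({0, 1}) = 2
G(3) = mex({0, 1, 2}) = 3
G(4) = mex({1, 2, 3}) = 0
G(5) = mex({0, 2, 3}) = 1
G(6) = mex({0, 1, 3}) = 2
G(7) = mex({0, 1, 2}) = 3
G(8) = mex({1, 2, 3}) = 0
G(9) = mex({0, 2, 3}) = 1
G(10) = mex({0, 1, 3}) = 2
G(11) = mex({0, 1, 2}) = 3
G(12) = mex({1, 2, 3}) = 0
G(13) = mex({0, 2, 3}) = 1
Observe that G(4)..G(13) = 0, 1, 2, 3, 0, 1, 2, 3, 0, 1 repeats G(0)..G(9) = 0, 1, 2, 3, 0, 1, 2, 3, 0, 1.
For k >= max(S) = 10, G(k) is determined by the previous 10 values G(k-10)..G(k-1); a window of 10 consecutive values has recurred shifted by 4, so by induction G(k + 4) = G(k) for all k >= 0: the sequence is periodic from the start with period 4.
One period: G(0..3) = 0, 1, 2, 3.
47 mod 4 = 3, so G(47) = G(3) = 3.

3


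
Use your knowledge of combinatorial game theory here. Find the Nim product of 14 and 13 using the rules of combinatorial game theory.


Nim multiplication is bilinear over XOR: (u XOR v) * w = (u*w) XOR (v*w).
So we split each operand into its bit components and XOR the pairwise Nim products.
14 = 2 + 4 + 8 (as XOR of powers of 2).
13 = 1 + 4 + 8 (as XOR of powers of 2).
Using the standard Nim-product table on single bits:
  2*2 = 3,   2*4 = 8,   2*8 = 12,
  4*4 = 6,   4*8 = 11,  8*8 = 13,
and  1*x = x (identity), k*l = l*k (commutative).
Pairwise Nim products:
  2 * 1 = 2
  2 * 4 = 8
  2 * 8 = 12
  4 * 1 = 4
  4 * 4 = 6
  4 * 8 = 11
  8 * 1 = 8
  8 * 4 = 11
  8 * 8 = 13
XOR them: 2 XOR 8 XOR 12 XOR 4 XOR 6 XOR 11 XOR 8 XOR 11 XOR 13 = 1.
Result: 14 * 13 = 1 (in Nim).

1


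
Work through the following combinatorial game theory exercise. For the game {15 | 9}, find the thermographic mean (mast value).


Game = {15 | 9}, a switch {a | b} with numbers a > b.
Its thermograph has left wall a - t and right wall b + t, which meet at t = (a - b)/2, where both equal (a + b)/2. So the mast (mean value) is at (a + b)/2.
Mean = (15 + (9))/2 = 24/2 = 12

12


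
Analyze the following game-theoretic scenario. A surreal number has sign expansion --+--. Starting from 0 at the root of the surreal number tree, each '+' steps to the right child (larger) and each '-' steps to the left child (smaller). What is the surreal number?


Sign expansion: --+--
Rule: track bounds (lo, hi), initially (-inf, +inf). On '+', the current value becomes lo and we move to the simplest number in (value, hi): value + 1 if hi = +inf, otherwise the midpoint (value + hi)/2. On '-', the current value becomes hi and we move to value - 1 if lo = -inf, otherwise the midpoint (lo + value)/2.
Start at 0.
Step 1: sign = -, move left. Bounds: (-inf, 0). Value = -1
Step 2: sign = -, move left. Bounds: (-inf, -1). Value = -2
Step 3: sign = +, move right. Bounds: (-2, -1). Value = -3/2
Step 4: sign = -, move left. Bounds: (-2, -3/2). Value = -7/4
Step 5: sign = -, move left. Bounds: (-2, -7/4). Value = -15/8
The surreal number with sign expansion --+-- is -15/8.

-15/8


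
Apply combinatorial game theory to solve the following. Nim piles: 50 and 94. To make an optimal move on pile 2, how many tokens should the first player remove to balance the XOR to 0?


Piles: 50 and 94
Current XOR: 50 XOR 94 = 108 (non-zero, so this is an N-position).
To make the XOR zero, we need to find a move that balances the piles.
For pile 2 (size 94): target = 94 XOR 108 = 50
We reduce pile 2 from 94 to 50.
Tokens removed: 94 - 50 = 44
Verification: 50 XOR 50 = 0

44


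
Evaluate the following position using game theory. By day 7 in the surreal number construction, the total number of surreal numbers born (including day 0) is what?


Day 0: {|} = 0 is born. Count = 1.
Day n: the number of surreal numbers born by day n is 2^(n+1) - 1.
By day 0: 2^1 - 1 = 1
By day 1: 2^2 - 1 = 3
By day 2: 2^3 - 1 = 7
By day 3: 2^4 - 1 = 15
By day 4: 2^5 - 1 = 31
By day 5: 2^6 - 1 = 63
By day 6: 2^7 - 1 = 127
By day 7: 2^8 - 1 = 255
By day 7: 255 surreal numbers.

255


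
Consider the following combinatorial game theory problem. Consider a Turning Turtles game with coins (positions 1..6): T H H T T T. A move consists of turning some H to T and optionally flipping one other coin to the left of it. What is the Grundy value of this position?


Coins: T H H T T T
Key fact: a single head at position k behaves exactly like a Nim heap of size k (turning it to T and optionally flipping a coin at j < k corresponds to moving the heap from k to j, or to 0), and heads combine as a disjunctive sum (two heads at the same place would cancel, matching j XOR j = 0). So the Nim-value is the XOR of the 1-indexed positions of the heads.
Face-up positions (1-indexed): [2, 3]
XOR 0 with 2: 0 XOR 2 = 2
XOR 2 with 3: 2 XOR 3 = 1
Nim-value = 1

1


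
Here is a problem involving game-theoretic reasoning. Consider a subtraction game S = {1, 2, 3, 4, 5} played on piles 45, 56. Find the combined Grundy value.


Subtraction set: {1, 2, 3, 4, 5}
For this subtraction set, G(n) = n mod 6 (period = max + 1 = 6).
Pile 1 (size 45): G(45) = 45 mod 6 = 3
Pile 2 (size 56): G(56) = 56 mod 6 = 2
Total Grundy value = XOR of all: 3 XOR 2 = 1

1


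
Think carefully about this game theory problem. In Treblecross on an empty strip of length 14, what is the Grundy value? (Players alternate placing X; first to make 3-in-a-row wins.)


Treblecross: place X on empty cells; 3-in-a-row wins.
Playing within two cells of an existing X lets the opponent win at once, so sensible play treats the cells i-2..i+2 around each X as dead. The player left with no safe cell loses, so this is a normal-play take-away game on strips of safe cells.
Placing X at cell i (0-indexed) of a strip of k safe cells leaves independent strips of sizes max(0, i-2) and max(0, k-i-3). Hence G(k) = mex{ G(max(0,i-2)) XOR G(max(0,k-i-3)) : 0 <= i < k }, with G(0) = 0.
G(1): splits (0,0):0^0=0 -> mex({0}) = 1
G(2): splits (0,0):0^0=0 -> mex({0}) = 1
G(3): splits (0,0):0^0=0 -> mex({0}) = 1
G(4): splits (0,1):0^1=1 (0,0):0^0=0 -> mex({0, 1}) = 2
G(5): splits (0,2):0^1=1 (0,1):0^1=1 (0,0):0^0=0 -> mex({0, 1}) = 2
G(6) = mex({1}) = 0
G(7) = mex({0, 1, 2}) = 3
G(8) = mex({0, 1, 2}) = 3
G(9) = mex({0, 2}) = 1
G(10) = mex({0, 2, 3}) = 1
G(11) = mex({0, 3}) = 1
G(12) = mex({1, 3}) = 0
G(13) = mex({0, 1, 2, 3}) = 4
G(14) = mex({0, 1, 2}) = 3
Therefore G(14) = 3.

3


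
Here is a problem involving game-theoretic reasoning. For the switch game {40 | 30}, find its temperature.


The game is {40 | 30}, a switch {a | b} with numbers a > b.
Cooling {a | b} by t gives {a - t | b + t}, which stops being hot when a - t = b + t, i.e. at t = (a - b)/2. So the temperature of a switch is (a - b)/2.
Temperature = (Left option - Right option) / 2
= (40 - (30)) / 2
= 10 / 2
= 5

5


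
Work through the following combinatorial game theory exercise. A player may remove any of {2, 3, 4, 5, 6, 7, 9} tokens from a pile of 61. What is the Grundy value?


The subtraction set is S = {2, 3, 4, 5, 6, 7, 9}.
G(k) = mex{ G(k - s) : s in S, s <= k }. We compute iteratively: G(0) = 0.
G(1) = mex({}) = 0
G(2) = mex({0}) = 1
G(3) = mex({0}) = 1
G(4) = mex({0, 1}) = 2
G(5) = mex({0, 1}) = 2
G(6) = mex({0, 1, 2}) = 3
G(7) = mex({0, 1, 2}) = 3
G(8) = mex({0, 1, 2, 3}) = 4
G(9) = mex({0, 1, 2, 3}) = 4
G(10) = mex({0, 1, 2, 3, 4}) = 5
G(11) = mex({1, 2, 3, 4}) = 0
G(12) = mex({1, 2, 3, 4, 5}) = 0
G(13) = mex({0, 2, 3, 4, 5}) = 1
G(14) = mex({0, 2, 3, 4, 5}) = 1
G(15) = mex({0, 1, 3, 4, 5}) = 2
G(16) = mex({0, 1, 3, 4, 5}) = 2
G(17) = mex({0, 1, 2, 4, 5}) = 3
G(18) = mex({0, 1, 2, 4}) = 3
G(19) = mex({0, 1, 2, 3, 5}) = 4
Observe that G(11)..G(19) = 0, 0, 1, 1, 2, 2, 3, 3, 4 repeats G(0)..G(8) = 0, 0, 1, 1, 2, 2, 3, 3, 4.
For k >= max(S) = 9, G(k) is determined by the previous 9 values G(k-9)..G(k-1); a window of 9 consecutive values has recurred shifted by 11, so by induction G(k + 11) = G(k) for all k >= 0: the sequence is periodic from the start with period 11.
One period: G(0..10) = 0, 0, 1, 1, 2, 2, 3, 3, 4, 4, 5.
61 mod 11 = 6, so G(61) = G(6) = 3.

3


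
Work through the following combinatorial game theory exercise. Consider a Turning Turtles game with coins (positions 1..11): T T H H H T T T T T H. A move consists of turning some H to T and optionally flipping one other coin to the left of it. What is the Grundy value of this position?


Coins: T T H H H T T T T T H
Key fact: a single head at position k behaves exactly like a Nim heap of size k (turning it to T and optionally flipping a coin at j < k corresponds to moving the heap from k to j, or to 0), and heads combine as a disjunctive sum (two heads at the same place would cancel, matching j XOR j = 0). So the Nim-value is the XOR of the 1-indexed positions of the heads.
Face-up positions (1-indexed): [3, 4, 5, 11]
XOR 0 with 3: 0 XOR 3 = 3
XOR 3 with 4: 3 XOR 4 = 7
XOR 7 with 5: 7 XOR 5 = 2
XOR 2 with 11: 2 XOR 11 = 9
Nim-value = 9

9


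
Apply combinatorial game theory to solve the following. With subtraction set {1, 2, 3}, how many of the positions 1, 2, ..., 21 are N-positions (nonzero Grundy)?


Subtraction set S = {1, 2, 3}, so G(n) = n mod 4.
G(n) = 0 when n is a multiple of 4.
Multiples of 4 in [1, 21]: 5
N-positions (nonzero Grundy) = 21 - 5 = 16

16


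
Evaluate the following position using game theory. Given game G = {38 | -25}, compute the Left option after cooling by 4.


Original game: {38 | -25} (a switch {a | b} with a > b).
Cooling by t (for t below the temperature (a - b)/2 = 63/2) taxes each move by t: {a | b} cooled by t is {a - t | b + t}.
Cooling amount: t = 4
Cooled Left option: 38 - 4 = 34
Cooled Right option: -25 + 4 = -21
Cooled game: {34 | -21}
Left option = 34

34


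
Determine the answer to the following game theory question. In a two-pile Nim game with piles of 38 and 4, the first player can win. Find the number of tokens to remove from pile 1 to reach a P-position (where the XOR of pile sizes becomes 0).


Piles: 38 and 4
Current XOR: 38 XOR 4 = 34 (non-zero, so this is an N-position).
To make the XOR zero, we need to find a move that balances the piles.
For pile 1 (size 38): target = 38 XOR 34 = 4
We reduce pile 1 from 38 to 4.
Tokens removed: 38 - 4 = 34
Verification: 4 XOR 4 = 0

34


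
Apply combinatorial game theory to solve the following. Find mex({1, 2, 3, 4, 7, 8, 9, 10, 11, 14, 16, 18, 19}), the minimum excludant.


Set = {1, 2, 3, 4, 7, 8, 9, 10, 11, 14, 16, 18, 19}
0 is NOT in the set. This is the mex.
mex = 0

0


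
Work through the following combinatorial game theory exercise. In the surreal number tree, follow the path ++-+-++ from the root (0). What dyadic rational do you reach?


Sign expansion: ++-+-++
Rule: track bounds (lo, hi), initially (-inf, +inf). On '+', the current value becomes lo and we move to the simplest number in (value, hi): value + 1 if hi = +inf, otherwise the midpoint (value + hi)/2. On '-', the current value becomes hi and we move to value - 1 if lo = -inf, otherwise the midpoint (lo + value)/2.
Start at 0.
Step 1: sign = +, move right. Bounds: (0, +inf). Value = 1
Step 2: sign = +, move right. Bounds: (1, +inf). Value = 2
Step 3: sign = -, move left. Bounds: (1, 2). Value = 3/2
Step 4: sign = +, move right. Bounds: (3/2, 2). Value = 7/4
Step 5: sign = -, move left. Bounds: (3/2, 7/4). Value = 13/8
Step 6: sign = +, move right. Bounds: (13/8, 7/4). Value = 27/16
Step 7: sign = +, move right. Bounds: (27/16, 7/4). Value = 55/32
The surreal number with sign expansion ++-+-++ is 55/32.

55/32


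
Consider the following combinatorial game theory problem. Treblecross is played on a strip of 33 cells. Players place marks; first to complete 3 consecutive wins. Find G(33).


Treblecross: place X on empty cells; 3-in-a-row wins.
Playing within two cells of an existing X lets the opponent win at once, so sensible play treats the cells i-2..i+2 around each X as dead. The player left with no safe cell loses, so this is a normal-play take-away game on strips of safe cells.
Placing X at cell i (0-indexed) of a strip of k safe cells leaves independent strips of sizes max(0, i-2) and max(0, k-i-3). Hence G(k) = mex{ G(max(0,i-2)) XOR G(max(0,k-i-3)) : 0 <= i < k }, with G(0) = 0.
G(1): splits (0,0):0^0=0 -> mex({0}) = 1
G(2): splits (0,0):0^0=0 -> mex({0}) = 1
G(3): splits (0,0):0^0=0 -> mex({0}) = 1
G(4): splits (0,1):0^1=1 (0,0):0^0=0 -> mex({0, 1}) = 2
G(5): splits (0,2):0^1=1 (0,1):0^1=1 (0,0):0^0=0 -> mex({0, 1}) = 2
G(6) = mex({1}) = 0
G(7) = mex({0, 1, 2}) = 3
G(8) = mex({0, 1, 2}) = 3
G(9) = mex({0, 2}) = 1
G(10) = mex({0, 2, 3}) = 1
G(11) = mex({0, 3}) = 1
G(12) = mex({1, 3}) = 0
G(13) = mex({0, 1, 2, 3}) = 4
G(14) = mex({0, 1, 2}) = 3
G(15) = mex({0, 1, 2}) = 3
G(16) = mex({0, 1, 2, 4}) = 3
G(17) = mex({0, 1, 3, 4}) = 2
G(18) = mex({0, 1, 3, 4}) = 2
G(19) = mex({0, 1, 3, 5}) = 2
G(20) = mex({0, 1, 2, 3, 5}) = 4
G(21) = mex({0, 1, 2, 3, 5}) = 4
G(22) = mex({1, 2, 6}) = 0
G(23) = mex({0, 1, 2, 3, 4, 6}) = 5
G(24) = mex({0, 1, 2, 3, 4}) = 5
G(25) = mex({0, 1, 3, 4, 7}) = 2
G(26) = mex({0, 1, 3, 4, 5, 7}) = 2
G(27) = mex({0, 1, 3, 5}) = 2
G(28) = mex({0, 1, 2, 5}) = 3
G(29) = mex({0, 1, 2, 4, 5, 6}) = 3
G(30) = mex({1, 2, 4, 6}) = 0
G(31) = mex({0, 1, 2, 3, 4, 6}) = 5
G(32) = mex({1, 2, 3, 4, 7}) = 0
G(33) = mex({0, 3, 7}) = 1
Therefore G(33) = 1.

1


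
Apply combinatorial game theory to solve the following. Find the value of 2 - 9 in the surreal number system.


x = 2, y = 9
x - y = 2 - 9 = -7

-7


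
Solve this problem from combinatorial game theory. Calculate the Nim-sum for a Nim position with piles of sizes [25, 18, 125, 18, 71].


We need the XOR (exclusive or) of all pile sizes.
After XOR-ing pile 1 (size 25): 0 XOR 25 = 25
After XOR-ing pile 2 (size 18): 25 XOR 18 = 11
After XOR-ing pile 3 (size 125): 11 XOR 125 = 118
After XOR-ing pile 4 (size 18): 118 XOR 18 = 100
After XOR-ing pile 5 (size 71): 100 XOR 71 = 35
The Nim-value of this position is 35.

35


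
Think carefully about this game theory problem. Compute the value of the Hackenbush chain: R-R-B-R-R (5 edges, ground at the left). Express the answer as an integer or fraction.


Edges (from ground): R-R-B-R-R
By Berlekamp's sign-expansion rule, a Blue-Red Hackenbush stalk has the value of the surreal number whose sign sequence is the edge sequence with B -> + and R -> -.
Sign sequence: --+--
Trace the sign expansion in the surreal number tree, starting from 0:
Edge 1: R (sign -) -> bounds (-inf, 0), value = -1
Edge 2: R (sign -) -> bounds (-inf, -1), value = -2
Edge 3: B (sign +) -> bounds (-2, -1), value = -3/2
Edge 4: R (sign -) -> bounds (-2, -3/2), value = -7/4
Edge 5: R (sign -) -> bounds (-2, -7/4), value = -15/8
Game value = -15/8

-15/8
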